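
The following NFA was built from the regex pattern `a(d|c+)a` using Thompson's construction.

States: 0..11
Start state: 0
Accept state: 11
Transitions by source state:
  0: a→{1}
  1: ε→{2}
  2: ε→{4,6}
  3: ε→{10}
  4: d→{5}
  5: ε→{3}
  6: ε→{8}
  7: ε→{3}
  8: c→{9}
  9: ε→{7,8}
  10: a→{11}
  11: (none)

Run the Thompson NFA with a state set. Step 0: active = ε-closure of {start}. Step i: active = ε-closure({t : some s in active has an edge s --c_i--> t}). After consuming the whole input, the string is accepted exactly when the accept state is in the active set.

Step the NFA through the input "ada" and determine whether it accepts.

initial (ε-close {0}): {0}
'a' @ 1: {1,2,4,6,8}
'd' @ 2: {3,5,10}
'a' @ 3: {11}  ✓accept
final: {11}; accept 11 in set

Answer: ACCEPT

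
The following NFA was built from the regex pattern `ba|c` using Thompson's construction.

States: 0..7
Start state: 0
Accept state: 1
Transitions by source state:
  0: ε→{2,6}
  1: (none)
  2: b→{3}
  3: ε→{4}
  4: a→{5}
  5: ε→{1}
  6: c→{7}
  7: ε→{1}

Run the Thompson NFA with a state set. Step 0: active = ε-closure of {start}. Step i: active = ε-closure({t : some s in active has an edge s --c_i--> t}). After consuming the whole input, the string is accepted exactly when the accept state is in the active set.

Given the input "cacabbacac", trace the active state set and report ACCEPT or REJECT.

Answer: REJECT

Derivation:
initial (ε-close {0}): {0,2,6}
'c' @ 1: {1,7}  ✓accept
'a' @ 2: {}  — no active states
rest 'cabbacac' ignored (set empty)
after full input: {}  (accept=1 not in)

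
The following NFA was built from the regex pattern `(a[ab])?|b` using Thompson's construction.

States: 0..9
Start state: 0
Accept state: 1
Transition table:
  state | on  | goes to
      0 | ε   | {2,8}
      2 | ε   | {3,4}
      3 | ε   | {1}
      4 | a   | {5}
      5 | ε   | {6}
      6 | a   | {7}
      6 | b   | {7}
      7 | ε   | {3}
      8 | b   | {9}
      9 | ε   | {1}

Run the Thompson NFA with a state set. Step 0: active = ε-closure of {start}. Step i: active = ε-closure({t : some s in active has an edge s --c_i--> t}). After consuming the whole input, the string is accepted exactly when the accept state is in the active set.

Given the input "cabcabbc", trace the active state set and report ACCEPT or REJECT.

initial (ε-close {0}): {0,1,2,3,4,8}
'c' @ 1: {}  — no active states
rest 'abcabbc' ignored (set empty)
end set {} — state 1 not in

Answer: REJECT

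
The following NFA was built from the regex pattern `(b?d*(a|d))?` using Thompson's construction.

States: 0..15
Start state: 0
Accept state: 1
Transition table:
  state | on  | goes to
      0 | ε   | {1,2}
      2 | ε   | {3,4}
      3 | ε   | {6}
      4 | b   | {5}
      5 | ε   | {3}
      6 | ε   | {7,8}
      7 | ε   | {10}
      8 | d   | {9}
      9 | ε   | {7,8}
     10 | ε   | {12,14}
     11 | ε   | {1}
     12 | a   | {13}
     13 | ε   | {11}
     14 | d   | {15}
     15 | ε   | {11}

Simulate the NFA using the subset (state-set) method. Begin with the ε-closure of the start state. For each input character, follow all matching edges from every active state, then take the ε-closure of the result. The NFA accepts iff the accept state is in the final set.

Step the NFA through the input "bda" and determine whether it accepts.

initial (ε-close {0}): {0,1,2,3,4,6,7,8,10,12,14}
'b' @ 1: {3,5,6,7,8,10,12,14}
'd' @ 2: {1,7,8,9,10,11,12,14,15}  [accepting]
'a' @ 3: {1,11,13}  [accepting]
final: {1,11,13}; accept 1 in set

Answer: ACCEPT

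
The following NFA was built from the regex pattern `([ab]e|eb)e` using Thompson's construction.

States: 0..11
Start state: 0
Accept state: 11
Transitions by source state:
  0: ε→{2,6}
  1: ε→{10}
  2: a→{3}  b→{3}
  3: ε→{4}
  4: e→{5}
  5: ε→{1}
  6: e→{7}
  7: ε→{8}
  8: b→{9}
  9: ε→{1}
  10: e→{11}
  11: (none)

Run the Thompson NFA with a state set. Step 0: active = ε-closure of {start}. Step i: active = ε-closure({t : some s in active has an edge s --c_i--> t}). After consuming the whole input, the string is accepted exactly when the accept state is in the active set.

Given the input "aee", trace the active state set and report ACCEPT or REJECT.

S₀ = ε-closure({0}) = {0,2,6}
'a' @ 1: {3,4}
'e' @ 2: {1,5,10}
'e' @ 3: {11}  [accepting]
after full input: {11}  (accept=11 in)

Answer: ACCEPT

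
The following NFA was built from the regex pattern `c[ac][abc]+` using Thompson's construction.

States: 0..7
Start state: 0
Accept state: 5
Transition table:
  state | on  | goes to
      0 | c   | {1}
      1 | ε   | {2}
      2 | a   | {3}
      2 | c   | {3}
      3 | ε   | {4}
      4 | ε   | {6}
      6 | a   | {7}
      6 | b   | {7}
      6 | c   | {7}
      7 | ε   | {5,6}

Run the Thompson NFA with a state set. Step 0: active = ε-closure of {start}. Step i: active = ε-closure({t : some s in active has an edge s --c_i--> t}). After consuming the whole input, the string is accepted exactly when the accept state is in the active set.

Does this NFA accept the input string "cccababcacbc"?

Answer: ACCEPT

Trace:
start: ε-closure({0}) = {0}
'c' @ 1: {1,2}
'c' @ 2: {3,4,6}
'c' @ 3: {5,6,7}  [accepting]
'a' @ 4: {5,6,7}  [accepting]
'b' @ 5: {5,6,7}  [accepting]
'a' @ 6: {5,6,7}  [accepting]
'b' @ 7: {5,6,7}  [accepting]
'c' @ 8: {5,6,7}  [accepting]
'a' @ 9: {5,6,7}  [accepting]
'c' @ 10: {5,6,7}  [accepting]
'b' @ 11: {5,6,7}  [accepting]
'c' @ 12: {5,6,7}  [accepting]
end set {5,6,7} — state 5 in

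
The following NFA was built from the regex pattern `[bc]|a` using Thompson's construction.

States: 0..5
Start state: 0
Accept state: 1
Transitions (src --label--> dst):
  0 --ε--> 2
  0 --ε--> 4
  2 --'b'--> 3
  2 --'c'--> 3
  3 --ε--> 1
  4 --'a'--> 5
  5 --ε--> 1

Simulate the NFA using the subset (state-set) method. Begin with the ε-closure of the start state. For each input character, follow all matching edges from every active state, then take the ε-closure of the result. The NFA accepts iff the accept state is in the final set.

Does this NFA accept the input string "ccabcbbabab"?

Answer: REJECT

Steps:
S₀ = ε-closure({0}) = {0,2,4}
'c' @ 1: {1,3}  (accept∈set)
'c' @ 2: {}  — dead — no transitions
rest 'abcbbabab' ignored (set empty)
final: {}; accept 1 not in set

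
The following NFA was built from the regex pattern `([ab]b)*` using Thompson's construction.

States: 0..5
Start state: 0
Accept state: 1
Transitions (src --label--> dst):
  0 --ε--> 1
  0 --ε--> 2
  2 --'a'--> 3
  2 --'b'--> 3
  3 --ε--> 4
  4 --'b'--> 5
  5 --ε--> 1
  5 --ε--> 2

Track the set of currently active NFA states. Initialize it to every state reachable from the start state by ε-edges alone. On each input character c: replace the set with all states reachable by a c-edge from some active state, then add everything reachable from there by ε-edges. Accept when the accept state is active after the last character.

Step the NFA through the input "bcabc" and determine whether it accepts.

start: ε-closure({0}) = {0,1,2}
'b' @ 1: {3,4}
'c' @ 2: {}  — dead — no transitions
rest 'abc' ignored (set empty)
final: {}; accept 1 not in set

Answer: REJECT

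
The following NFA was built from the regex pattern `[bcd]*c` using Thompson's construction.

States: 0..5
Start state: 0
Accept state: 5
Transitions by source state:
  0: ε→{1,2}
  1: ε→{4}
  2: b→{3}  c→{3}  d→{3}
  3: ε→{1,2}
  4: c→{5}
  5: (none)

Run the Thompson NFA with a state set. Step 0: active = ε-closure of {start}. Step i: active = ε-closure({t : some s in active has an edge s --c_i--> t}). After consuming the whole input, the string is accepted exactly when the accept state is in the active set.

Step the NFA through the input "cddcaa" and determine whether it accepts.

S₀ = ε-closure({0}) = {0,1,2,4}
'c' @ 1: {1,2,3,4,5}  ✓accept
'd' @ 2: {1,2,3,4}
'd' @ 3: {1,2,3,4}
'c' @ 4: {1,2,3,4,5}  ✓accept
'a' @ 5: {}  — dead — no transitions
rest 'a' ignored (set empty)
final: {}; accept 5 not in set

Answer: REJECT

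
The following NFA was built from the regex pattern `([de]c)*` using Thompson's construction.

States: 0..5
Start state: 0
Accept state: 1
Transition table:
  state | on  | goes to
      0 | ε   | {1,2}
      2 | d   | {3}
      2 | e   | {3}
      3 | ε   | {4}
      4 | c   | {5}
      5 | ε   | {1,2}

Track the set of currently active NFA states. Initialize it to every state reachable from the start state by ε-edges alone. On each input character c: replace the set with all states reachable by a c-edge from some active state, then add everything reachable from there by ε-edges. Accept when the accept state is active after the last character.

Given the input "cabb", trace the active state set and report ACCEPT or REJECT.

initial (ε-close {0}): {0,1,2}
'c' @ 1: {}  — dead — no transitions
rest 'abb' ignored (set empty)
after full input: {}  (accept=1 not in)

Answer: REJECT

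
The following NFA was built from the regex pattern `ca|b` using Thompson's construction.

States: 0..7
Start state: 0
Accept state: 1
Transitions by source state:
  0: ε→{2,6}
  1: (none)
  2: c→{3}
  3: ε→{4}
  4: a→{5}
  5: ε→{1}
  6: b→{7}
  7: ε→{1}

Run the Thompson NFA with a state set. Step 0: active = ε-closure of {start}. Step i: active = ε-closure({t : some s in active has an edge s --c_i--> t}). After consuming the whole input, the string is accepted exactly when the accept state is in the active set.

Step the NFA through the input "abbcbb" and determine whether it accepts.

initial (ε-close {0}): {0,2,6}
'a' @ 1: {}  — dead — no transitions
rest 'bbcbb' ignored (set empty)
end set {} — state 1 not in

Answer: REJECT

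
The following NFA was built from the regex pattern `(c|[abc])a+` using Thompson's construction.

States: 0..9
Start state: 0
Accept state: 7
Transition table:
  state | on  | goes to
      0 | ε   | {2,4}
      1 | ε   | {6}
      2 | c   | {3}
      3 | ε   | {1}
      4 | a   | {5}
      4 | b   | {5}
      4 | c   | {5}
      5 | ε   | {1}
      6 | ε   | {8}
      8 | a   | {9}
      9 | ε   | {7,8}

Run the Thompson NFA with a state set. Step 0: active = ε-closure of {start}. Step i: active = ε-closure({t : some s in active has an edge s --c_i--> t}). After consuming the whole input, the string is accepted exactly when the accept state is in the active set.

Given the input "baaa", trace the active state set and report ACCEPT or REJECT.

Answer: ACCEPT

Steps:
S₀ = ε-closure({0}) = {0,2,4}
'b' @ 1: {1,5,6,8}
'a' @ 2: {7,8,9}  ✓accept
'a' @ 3: {7,8,9}  ✓accept
'a' @ 4: {7,8,9}  ✓accept
end set {7,8,9} — state 7 in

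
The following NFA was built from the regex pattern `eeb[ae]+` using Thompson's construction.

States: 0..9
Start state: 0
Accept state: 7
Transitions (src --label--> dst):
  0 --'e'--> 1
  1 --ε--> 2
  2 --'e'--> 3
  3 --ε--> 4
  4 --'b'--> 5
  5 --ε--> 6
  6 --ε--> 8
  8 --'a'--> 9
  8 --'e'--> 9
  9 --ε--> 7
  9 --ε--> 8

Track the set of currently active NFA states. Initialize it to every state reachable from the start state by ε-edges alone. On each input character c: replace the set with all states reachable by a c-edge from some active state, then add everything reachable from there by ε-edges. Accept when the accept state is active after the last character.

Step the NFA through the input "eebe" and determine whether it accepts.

Answer: ACCEPT

Steps:
S₀ = ε-closure({0}) = {0}
'e' @ 1: {1,2}
'e' @ 2: {3,4}
'b' @ 3: {5,6,8}
'e' @ 4: {7,8,9}  (accept∈set)
end set {7,8,9} — state 7 in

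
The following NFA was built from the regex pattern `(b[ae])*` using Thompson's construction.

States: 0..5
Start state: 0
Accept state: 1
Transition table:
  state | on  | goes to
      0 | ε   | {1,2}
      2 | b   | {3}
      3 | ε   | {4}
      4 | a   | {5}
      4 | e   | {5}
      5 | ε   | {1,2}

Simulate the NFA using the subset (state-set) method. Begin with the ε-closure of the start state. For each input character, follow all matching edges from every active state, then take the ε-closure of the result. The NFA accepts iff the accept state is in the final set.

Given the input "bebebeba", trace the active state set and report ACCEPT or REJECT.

Answer: ACCEPT

Steps:
start: ε-closure({0}) = {0,1,2}
'b' @ 1: {3,4}
'e' @ 2: {1,2,5}  (accept∈set)
'b' @ 3: {3,4}
'e' @ 4: {1,2,5}  (accept∈set)
'b' @ 5: {3,4}
'e' @ 6: {1,2,5}  (accept∈set)
'b' @ 7: {3,4}
'a' @ 8: {1,2,5}  (accept∈set)
after full input: {1,2,5}  (accept=1 in)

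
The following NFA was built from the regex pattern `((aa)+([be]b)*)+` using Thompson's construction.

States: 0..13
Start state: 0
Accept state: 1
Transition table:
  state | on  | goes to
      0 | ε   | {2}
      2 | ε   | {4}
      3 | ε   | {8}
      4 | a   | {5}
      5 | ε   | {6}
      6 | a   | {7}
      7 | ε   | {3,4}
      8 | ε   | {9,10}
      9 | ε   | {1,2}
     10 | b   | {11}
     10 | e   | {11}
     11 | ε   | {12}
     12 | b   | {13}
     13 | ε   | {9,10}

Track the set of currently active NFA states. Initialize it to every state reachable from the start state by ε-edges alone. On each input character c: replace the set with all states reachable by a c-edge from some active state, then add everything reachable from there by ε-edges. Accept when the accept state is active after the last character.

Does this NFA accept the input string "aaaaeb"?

initial (ε-close {0}): {0,2,4}
'a' @ 1: {5,6}
'a' @ 2: {1,2,3,4,7,8,9,10}  [accepting]
'a' @ 3: {5,6}
'a' @ 4: {1,2,3,4,7,8,9,10}  [accepting]
'e' @ 5: {11,12}
'b' @ 6: {1,2,4,9,10,13}  [accepting]
final: {1,2,4,9,10,13}; accept 1 in set

Answer: ACCEPT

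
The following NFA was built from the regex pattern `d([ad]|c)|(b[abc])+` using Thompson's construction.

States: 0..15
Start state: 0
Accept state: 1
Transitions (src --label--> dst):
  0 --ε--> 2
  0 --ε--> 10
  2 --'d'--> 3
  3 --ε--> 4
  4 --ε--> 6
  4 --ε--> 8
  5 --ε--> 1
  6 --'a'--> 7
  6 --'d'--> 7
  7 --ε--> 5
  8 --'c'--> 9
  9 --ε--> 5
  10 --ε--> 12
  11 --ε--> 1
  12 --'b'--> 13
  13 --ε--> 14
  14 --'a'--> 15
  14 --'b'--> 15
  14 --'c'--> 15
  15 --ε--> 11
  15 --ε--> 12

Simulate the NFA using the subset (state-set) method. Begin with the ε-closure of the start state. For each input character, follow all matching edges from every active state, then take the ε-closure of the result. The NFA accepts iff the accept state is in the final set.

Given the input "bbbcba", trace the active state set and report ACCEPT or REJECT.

start: ε-closure({0}) = {0,2,10,12}
'b' @ 1: {13,14}
'b' @ 2: {1,11,12,15}  [accepting]
'b' @ 3: {13,14}
'c' @ 4: {1,11,12,15}  [accepting]
'b' @ 5: {13,14}
'a' @ 6: {1,11,12,15}  [accepting]
final: {1,11,12,15}; accept 1 in set

Answer: ACCEPT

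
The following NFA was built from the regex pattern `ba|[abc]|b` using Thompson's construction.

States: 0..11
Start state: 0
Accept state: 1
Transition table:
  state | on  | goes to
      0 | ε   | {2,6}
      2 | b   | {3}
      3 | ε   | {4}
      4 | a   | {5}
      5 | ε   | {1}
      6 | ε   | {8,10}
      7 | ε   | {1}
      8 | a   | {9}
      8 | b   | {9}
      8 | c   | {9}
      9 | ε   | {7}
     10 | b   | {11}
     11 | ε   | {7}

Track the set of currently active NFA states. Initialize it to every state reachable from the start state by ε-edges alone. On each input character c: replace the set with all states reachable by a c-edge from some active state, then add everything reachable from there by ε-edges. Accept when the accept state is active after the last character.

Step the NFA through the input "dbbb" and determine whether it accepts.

Answer: REJECT

Trace:
initial (ε-close {0}): {0,2,6,8,10}
'd' @ 1: {}  — state set empty
rest 'bbb' ignored (set empty)
final: {}; accept 1 not in set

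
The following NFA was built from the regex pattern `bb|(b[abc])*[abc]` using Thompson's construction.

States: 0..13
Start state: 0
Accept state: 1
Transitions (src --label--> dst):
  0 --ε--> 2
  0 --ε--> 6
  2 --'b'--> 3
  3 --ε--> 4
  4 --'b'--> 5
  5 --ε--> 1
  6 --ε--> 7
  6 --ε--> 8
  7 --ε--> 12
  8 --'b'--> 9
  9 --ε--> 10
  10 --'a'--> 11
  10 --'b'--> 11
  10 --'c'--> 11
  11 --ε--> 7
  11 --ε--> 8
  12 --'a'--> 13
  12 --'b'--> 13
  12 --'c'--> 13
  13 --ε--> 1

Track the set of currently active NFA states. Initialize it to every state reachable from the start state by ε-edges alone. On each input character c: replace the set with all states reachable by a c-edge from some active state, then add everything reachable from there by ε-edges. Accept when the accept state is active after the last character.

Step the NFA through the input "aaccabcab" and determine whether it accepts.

Answer: REJECT

Steps:
initial (ε-close {0}): {0,2,6,7,8,12}
'a' @ 1: {1,13}  ✓accept
'a' @ 2: {}  — no active states
rest 'ccabcab' ignored (set empty)
end set {} — state 1 not in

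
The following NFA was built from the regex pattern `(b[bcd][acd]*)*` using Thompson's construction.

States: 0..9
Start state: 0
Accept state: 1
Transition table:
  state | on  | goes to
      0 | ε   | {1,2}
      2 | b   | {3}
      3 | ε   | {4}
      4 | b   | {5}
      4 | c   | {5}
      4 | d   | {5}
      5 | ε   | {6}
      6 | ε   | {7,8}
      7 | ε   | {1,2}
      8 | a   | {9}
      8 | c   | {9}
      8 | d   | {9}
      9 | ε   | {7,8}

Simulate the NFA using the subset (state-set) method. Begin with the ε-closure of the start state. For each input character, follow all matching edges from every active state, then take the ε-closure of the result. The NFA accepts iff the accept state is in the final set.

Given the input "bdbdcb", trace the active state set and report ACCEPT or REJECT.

Answer: REJECT

Trace:
start: ε-closure({0}) = {0,1,2}
'b' @ 1: {3,4}
'd' @ 2: {1,2,5,6,7,8}  [accepting]
'b' @ 3: {3,4}
'd' @ 4: {1,2,5,6,7,8}  [accepting]
'c' @ 5: {1,2,7,8,9}  [accepting]
'b' @ 6: {3,4}
end set {3,4} — state 1 not in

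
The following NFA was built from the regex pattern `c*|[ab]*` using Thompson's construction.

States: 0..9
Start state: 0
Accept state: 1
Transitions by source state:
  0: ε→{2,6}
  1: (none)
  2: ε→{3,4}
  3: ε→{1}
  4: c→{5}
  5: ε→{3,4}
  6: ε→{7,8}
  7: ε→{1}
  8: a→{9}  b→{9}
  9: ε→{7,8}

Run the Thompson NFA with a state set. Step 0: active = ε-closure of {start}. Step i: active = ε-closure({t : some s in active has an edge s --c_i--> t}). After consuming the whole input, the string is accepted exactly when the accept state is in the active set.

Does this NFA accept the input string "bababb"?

S₀ = ε-closure({0}) = {0,1,2,3,4,6,7,8}
'b' @ 1: {1,7,8,9}  [accepting]
'a' @ 2: {1,7,8,9}  [accepting]
'b' @ 3: {1,7,8,9}  [accepting]
'a' @ 4: {1,7,8,9}  [accepting]
'b' @ 5: {1,7,8,9}  [accepting]
'b' @ 6: {1,7,8,9}  [accepting]
final: {1,7,8,9}; accept 1 in set

Answer: ACCEPT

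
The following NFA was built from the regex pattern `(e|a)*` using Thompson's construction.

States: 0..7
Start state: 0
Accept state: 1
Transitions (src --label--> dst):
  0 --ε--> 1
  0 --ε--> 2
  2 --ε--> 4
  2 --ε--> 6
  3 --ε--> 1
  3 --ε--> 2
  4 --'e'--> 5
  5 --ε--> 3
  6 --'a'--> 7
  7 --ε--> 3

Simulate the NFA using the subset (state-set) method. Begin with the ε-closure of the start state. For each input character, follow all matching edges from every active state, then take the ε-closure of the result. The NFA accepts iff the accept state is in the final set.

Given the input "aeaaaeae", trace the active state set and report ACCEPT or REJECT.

initial (ε-close {0}): {0,1,2,4,6}
'a' @ 1: {1,2,3,4,6,7}  [accepting]
'e' @ 2: {1,2,3,4,5,6}  [accepting]
'a' @ 3: {1,2,3,4,6,7}  [accepting]
'a' @ 4: {1,2,3,4,6,7}  [accepting]
'a' @ 5: {1,2,3,4,6,7}  [accepting]
'e' @ 6: {1,2,3,4,5,6}  [accepting]
'a' @ 7: {1,2,3,4,6,7}  [accepting]
'e' @ 8: {1,2,3,4,5,6}  [accepting]
end set {1,2,3,4,5,6} — state 1 in

Answer: ACCEPT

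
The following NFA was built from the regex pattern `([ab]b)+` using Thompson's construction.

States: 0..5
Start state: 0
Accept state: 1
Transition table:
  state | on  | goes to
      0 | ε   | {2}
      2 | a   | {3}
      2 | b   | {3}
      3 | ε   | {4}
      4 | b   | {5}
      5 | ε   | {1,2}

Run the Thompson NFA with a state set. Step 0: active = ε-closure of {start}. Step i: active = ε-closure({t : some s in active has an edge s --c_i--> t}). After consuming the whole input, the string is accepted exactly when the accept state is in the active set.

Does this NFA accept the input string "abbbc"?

initial (ε-close {0}): {0,2}
'a' @ 1: {3,4}
'b' @ 2: {1,2,5}  [accepting]
'b' @ 3: {3,4}
'b' @ 4: {1,2,5}  [accepting]
'c' @ 5: {}  — no active states
end set {} — state 1 not in

Answer: REJECT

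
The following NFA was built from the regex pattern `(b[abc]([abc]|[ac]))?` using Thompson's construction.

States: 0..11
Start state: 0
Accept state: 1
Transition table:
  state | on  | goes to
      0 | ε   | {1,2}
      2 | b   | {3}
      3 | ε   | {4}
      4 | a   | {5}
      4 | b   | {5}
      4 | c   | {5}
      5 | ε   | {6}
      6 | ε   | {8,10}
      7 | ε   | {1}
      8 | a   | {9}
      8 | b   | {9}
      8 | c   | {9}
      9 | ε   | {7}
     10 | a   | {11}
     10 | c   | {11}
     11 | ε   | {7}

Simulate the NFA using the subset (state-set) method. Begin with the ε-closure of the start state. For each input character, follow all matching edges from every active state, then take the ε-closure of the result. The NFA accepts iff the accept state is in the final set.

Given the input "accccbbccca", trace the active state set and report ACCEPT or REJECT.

Answer: REJECT

Derivation:
initial (ε-close {0}): {0,1,2}
'a' @ 1: {}  — state set empty
rest 'ccccbbccca' ignored (set empty)
final: {}; accept 1 not in set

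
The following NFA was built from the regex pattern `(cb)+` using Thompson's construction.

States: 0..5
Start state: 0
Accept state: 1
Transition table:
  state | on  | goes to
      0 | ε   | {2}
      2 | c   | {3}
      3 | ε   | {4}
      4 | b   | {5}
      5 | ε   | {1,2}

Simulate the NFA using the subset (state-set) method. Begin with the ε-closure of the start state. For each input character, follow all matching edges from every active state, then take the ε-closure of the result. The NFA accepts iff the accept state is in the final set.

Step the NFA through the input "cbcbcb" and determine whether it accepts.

S₀ = ε-closure({0}) = {0,2}
'c' @ 1: {3,4}
'b' @ 2: {1,2,5}  (accept∈set)
'c' @ 3: {3,4}
'b' @ 4: {1,2,5}  (accept∈set)
'c' @ 5: {3,4}
'b' @ 6: {1,2,5}  (accept∈set)
after full input: {1,2,5}  (accept=1 in)

Answer: ACCEPT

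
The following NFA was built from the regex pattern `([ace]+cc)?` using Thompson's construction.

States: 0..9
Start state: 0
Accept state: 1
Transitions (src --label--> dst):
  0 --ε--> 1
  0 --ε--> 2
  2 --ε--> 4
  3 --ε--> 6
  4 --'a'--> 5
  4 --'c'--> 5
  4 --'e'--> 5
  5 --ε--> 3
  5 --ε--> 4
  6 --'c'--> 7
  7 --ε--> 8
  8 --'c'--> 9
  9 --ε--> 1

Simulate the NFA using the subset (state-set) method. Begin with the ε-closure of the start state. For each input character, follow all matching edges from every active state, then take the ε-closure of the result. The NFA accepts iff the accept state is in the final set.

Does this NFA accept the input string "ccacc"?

S₀ = ε-closure({0}) = {0,1,2,4}
'c' @ 1: {3,4,5,6}
'c' @ 2: {3,4,5,6,7,8}
'a' @ 3: {3,4,5,6}
'c' @ 4: {3,4,5,6,7,8}
'c' @ 5: {1,3,4,5,6,7,8,9}  ✓accept
final: {1,3,4,5,6,7,8,9}; accept 1 in set

Answer: ACCEPT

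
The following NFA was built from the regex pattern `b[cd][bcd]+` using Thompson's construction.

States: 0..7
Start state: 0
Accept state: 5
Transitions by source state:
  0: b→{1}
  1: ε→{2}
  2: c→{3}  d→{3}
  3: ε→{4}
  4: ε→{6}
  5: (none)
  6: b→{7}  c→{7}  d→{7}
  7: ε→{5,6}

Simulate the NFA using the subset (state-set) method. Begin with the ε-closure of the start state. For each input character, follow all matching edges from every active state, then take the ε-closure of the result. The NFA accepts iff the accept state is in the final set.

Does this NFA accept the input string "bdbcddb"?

Answer: ACCEPT

Derivation:
start: ε-closure({0}) = {0}
'b' @ 1: {1,2}
'd' @ 2: {3,4,6}
'b' @ 3: {5,6,7}  [accepting]
'c' @ 4: {5,6,7}  [accepting]
'd' @ 5: {5,6,7}  [accepting]
'd' @ 6: {5,6,7}  [accepting]
'b' @ 7: {5,6,7}  [accepting]
end set {5,6,7} — state 5 in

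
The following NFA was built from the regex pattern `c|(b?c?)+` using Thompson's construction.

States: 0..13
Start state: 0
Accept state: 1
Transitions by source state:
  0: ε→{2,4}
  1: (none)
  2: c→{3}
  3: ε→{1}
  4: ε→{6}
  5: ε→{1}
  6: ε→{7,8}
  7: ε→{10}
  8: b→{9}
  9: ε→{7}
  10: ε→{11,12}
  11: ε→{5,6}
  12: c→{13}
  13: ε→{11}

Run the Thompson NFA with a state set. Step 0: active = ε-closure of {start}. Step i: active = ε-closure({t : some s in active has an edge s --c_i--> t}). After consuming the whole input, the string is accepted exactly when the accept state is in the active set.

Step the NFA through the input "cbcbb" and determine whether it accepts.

initial (ε-close {0}): {0,1,2,4,5,6,7,8,10,11,12}
'c' @ 1: {1,3,5,6,7,8,10,11,12,13}  ✓accept
'b' @ 2: {1,5,6,7,8,9,10,11,12}  ✓accept
'c' @ 3: {1,5,6,7,8,10,11,12,13}  ✓accept
'b' @ 4: {1,5,6,7,8,9,10,11,12}  ✓accept
'b' @ 5: {1,5,6,7,8,9,10,11,12}  ✓accept
final: {1,5,6,7,8,9,10,11,12}; accept 1 in set

Answer: ACCEPT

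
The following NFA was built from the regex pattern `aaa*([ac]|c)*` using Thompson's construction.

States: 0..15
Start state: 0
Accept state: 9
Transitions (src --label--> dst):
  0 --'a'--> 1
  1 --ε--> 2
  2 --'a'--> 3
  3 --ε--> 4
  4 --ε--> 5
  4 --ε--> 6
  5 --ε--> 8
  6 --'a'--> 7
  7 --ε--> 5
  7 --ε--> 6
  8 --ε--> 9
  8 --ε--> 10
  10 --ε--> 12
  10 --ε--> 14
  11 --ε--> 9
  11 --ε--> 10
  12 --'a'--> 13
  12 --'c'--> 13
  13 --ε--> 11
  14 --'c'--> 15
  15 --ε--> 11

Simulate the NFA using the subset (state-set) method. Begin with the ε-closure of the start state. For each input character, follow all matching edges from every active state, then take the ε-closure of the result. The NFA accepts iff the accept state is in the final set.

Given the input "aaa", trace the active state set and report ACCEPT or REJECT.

S₀ = ε-closure({0}) = {0}
'a' @ 1: {1,2}
'a' @ 2: {3,4,5,6,8,9,10,12,14}  [accepting]
'a' @ 3: {5,6,7,8,9,10,11,12,13,14}  [accepting]
after full input: {5,6,7,8,9,10,11,12,13,14}  (accept=9 in)

Answer: ACCEPT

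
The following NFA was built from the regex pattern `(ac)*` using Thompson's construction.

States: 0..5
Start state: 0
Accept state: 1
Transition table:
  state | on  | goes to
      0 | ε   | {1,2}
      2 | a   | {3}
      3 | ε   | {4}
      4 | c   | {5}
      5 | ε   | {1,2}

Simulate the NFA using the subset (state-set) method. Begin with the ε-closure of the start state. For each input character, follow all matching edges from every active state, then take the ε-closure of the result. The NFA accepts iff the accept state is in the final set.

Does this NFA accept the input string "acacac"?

Answer: ACCEPT

Derivation:
S₀ = ε-closure({0}) = {0,1,2}
'a' @ 1: {3,4}
'c' @ 2: {1,2,5}  ✓accept
'a' @ 3: {3,4}
'c' @ 4: {1,2,5}  ✓accept
'a' @ 5: {3,4}
'c' @ 6: {1,2,5}  ✓accept
end set {1,2,5} — state 1 in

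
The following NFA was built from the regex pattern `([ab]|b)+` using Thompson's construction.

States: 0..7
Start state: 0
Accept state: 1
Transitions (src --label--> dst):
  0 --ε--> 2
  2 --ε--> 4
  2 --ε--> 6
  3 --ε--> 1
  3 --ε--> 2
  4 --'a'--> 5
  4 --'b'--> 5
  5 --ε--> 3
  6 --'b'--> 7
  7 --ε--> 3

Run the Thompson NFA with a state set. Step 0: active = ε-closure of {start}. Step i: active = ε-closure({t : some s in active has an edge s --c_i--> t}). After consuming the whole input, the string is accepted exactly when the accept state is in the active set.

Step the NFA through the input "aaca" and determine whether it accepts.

Answer: REJECT

Steps:
initial (ε-close {0}): {0,2,4,6}
'a' @ 1: {1,2,3,4,5,6}  (accept∈set)
'a' @ 2: {1,2,3,4,5,6}  (accept∈set)
'c' @ 3: {}  — no active states
rest 'a' ignored (set empty)
after full input: {}  (accept=1 not in)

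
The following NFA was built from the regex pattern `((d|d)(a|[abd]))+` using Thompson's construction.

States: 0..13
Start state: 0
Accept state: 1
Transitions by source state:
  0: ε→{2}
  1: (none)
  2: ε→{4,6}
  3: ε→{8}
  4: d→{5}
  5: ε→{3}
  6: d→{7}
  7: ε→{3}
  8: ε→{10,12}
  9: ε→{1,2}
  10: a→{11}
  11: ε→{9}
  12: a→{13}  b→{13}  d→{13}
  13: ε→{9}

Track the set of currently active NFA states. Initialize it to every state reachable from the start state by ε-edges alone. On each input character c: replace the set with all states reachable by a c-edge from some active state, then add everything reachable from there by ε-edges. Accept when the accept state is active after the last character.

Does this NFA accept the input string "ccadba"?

start: ε-closure({0}) = {0,2,4,6}
'c' @ 1: {}  — dead — no transitions
rest 'cadba' ignored (set empty)
end set {} — state 1 not in

Answer: REJECT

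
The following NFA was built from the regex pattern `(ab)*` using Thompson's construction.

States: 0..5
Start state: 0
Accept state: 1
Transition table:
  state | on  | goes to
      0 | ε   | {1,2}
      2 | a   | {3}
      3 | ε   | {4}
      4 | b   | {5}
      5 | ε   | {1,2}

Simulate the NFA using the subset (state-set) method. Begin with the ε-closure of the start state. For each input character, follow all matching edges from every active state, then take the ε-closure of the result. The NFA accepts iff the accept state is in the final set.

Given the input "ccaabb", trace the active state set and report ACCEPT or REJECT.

Answer: REJECT

Derivation:
S₀ = ε-closure({0}) = {0,1,2}
'c' @ 1: {}  — state set empty
rest 'caabb' ignored (set empty)
after full input: {}  (accept=1 not in)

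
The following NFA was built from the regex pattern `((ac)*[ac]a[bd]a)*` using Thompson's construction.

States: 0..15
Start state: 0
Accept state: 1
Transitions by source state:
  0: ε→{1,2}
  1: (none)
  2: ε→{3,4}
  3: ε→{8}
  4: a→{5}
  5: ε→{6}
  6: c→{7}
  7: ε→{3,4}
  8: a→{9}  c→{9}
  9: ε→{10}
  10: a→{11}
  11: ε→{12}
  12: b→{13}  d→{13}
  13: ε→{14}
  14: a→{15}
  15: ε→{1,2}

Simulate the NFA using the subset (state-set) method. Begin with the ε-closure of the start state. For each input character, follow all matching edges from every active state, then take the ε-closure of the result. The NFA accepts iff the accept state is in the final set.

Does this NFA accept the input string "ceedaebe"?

Answer: REJECT

Derivation:
initial (ε-close {0}): {0,1,2,3,4,8}
'c' @ 1: {9,10}
'e' @ 2: {}  — no active states
rest 'edaebe' ignored (set empty)
end set {} — state 1 not in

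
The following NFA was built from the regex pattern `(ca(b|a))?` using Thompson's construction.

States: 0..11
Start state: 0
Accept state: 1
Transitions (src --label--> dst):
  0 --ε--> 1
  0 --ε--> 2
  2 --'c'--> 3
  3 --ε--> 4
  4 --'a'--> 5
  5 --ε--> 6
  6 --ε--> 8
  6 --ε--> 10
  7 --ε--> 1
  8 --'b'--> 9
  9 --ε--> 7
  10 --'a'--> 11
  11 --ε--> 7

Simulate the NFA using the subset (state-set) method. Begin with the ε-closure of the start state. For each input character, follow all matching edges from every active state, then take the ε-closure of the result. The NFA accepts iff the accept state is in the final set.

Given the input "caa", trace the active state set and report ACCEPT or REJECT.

initial (ε-close {0}): {0,1,2}
'c' @ 1: {3,4}
'a' @ 2: {5,6,8,10}
'a' @ 3: {1,7,11}  ✓accept
after full input: {1,7,11}  (accept=1 in)

Answer: ACCEPT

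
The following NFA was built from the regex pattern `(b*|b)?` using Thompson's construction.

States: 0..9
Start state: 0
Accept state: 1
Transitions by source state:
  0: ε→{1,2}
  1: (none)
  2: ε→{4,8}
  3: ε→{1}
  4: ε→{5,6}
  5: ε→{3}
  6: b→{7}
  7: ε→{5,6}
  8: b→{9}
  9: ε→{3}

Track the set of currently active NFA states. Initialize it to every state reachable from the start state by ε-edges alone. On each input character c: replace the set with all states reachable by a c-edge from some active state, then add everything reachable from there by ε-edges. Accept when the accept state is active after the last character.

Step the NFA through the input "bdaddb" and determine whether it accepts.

initial (ε-close {0}): {0,1,2,3,4,5,6,8}
'b' @ 1: {1,3,5,6,7,9}  (accept∈set)
'd' @ 2: {}  — no active states
rest 'addb' ignored (set empty)
after full input: {}  (accept=1 not in)

Answer: REJECT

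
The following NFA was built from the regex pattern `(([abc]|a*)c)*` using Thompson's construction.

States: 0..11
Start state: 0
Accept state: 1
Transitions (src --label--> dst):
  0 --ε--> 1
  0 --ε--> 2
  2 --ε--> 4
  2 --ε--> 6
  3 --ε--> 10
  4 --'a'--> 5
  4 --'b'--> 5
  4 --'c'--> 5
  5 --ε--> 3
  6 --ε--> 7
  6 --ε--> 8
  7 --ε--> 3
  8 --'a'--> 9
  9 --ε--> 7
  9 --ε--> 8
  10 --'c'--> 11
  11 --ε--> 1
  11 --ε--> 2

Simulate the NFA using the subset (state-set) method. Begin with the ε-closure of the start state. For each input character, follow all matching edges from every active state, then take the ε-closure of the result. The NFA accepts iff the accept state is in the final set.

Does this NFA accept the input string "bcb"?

initial (ε-close {0}): {0,1,2,3,4,6,7,8,10}
'b' @ 1: {3,5,10}
'c' @ 2: {1,2,3,4,6,7,8,10,11}  (accept∈set)
'b' @ 3: {3,5,10}
final: {3,5,10}; accept 1 not in set

Answer: REJECT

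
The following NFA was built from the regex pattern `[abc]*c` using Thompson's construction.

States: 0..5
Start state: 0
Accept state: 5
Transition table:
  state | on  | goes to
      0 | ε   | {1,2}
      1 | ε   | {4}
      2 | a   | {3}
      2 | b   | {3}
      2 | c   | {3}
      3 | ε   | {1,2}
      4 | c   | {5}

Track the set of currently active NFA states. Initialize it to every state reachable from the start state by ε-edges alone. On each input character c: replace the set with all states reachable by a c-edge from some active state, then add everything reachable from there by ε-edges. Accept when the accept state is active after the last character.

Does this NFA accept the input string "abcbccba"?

Answer: REJECT

Derivation:
initial (ε-close {0}): {0,1,2,4}
'a' @ 1: {1,2,3,4}
'b' @ 2: {1,2,3,4}
'c' @ 3: {1,2,3,4,5}  [accepting]
'b' @ 4: {1,2,3,4}
'c' @ 5: {1,2,3,4,5}  [accepting]
'c' @ 6: {1,2,3,4,5}  [accepting]
'b' @ 7: {1,2,3,4}
'a' @ 8: {1,2,3,4}
final: {1,2,3,4}; accept 5 not in set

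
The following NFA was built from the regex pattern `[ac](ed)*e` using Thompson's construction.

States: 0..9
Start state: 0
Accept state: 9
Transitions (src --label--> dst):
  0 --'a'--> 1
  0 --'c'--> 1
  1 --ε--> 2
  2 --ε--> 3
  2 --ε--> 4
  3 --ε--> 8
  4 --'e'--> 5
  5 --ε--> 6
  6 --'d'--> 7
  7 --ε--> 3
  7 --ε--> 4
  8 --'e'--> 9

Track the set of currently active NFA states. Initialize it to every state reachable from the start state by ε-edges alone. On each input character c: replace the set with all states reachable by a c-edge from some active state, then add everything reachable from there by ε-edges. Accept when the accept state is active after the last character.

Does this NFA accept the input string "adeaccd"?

initial (ε-close {0}): {0}
'a' @ 1: {1,2,3,4,8}
'd' @ 2: {}  — no active states
rest 'eaccd' ignored (set empty)
final: {}; accept 9 not in set

Answer: REJECT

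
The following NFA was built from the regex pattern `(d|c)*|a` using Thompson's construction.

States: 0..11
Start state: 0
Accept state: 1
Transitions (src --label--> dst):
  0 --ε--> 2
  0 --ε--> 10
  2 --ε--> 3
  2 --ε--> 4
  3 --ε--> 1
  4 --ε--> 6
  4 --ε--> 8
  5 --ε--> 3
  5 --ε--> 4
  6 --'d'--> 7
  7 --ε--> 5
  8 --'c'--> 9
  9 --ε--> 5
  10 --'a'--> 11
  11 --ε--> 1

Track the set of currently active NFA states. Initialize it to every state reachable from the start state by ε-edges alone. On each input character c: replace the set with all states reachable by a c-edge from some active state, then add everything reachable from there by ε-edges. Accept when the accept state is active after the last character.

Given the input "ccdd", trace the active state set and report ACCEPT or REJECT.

Answer: ACCEPT

Steps:
start: ε-closure({0}) = {0,1,2,3,4,6,8,10}
'c' @ 1: {1,3,4,5,6,8,9}  ✓accept
'c' @ 2: {1,3,4,5,6,8,9}  ✓accept
'd' @ 3: {1,3,4,5,6,7,8}  ✓accept
'd' @ 4: {1,3,4,5,6,7,8}  ✓accept
after full input: {1,3,4,5,6,7,8}  (accept=1 in)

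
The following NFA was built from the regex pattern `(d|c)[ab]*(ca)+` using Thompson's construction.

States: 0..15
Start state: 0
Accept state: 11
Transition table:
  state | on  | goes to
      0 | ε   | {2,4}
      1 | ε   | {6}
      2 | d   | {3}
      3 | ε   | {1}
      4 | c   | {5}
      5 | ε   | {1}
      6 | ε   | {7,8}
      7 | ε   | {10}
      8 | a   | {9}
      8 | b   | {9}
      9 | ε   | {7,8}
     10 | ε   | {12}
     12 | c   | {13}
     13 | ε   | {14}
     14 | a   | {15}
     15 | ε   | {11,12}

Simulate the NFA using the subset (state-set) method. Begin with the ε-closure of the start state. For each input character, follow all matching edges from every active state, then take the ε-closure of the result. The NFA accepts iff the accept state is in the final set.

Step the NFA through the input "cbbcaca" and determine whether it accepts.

start: ε-closure({0}) = {0,2,4}
'c' @ 1: {1,5,6,7,8,10,12}
'b' @ 2: {7,8,9,10,12}
'b' @ 3: {7,8,9,10,12}
'c' @ 4: {13,14}
'a' @ 5: {11,12,15}  (accept∈set)
'c' @ 6: {13,14}
'a' @ 7: {11,12,15}  (accept∈set)
final: {11,12,15}; accept 11 in set

Answer: ACCEPT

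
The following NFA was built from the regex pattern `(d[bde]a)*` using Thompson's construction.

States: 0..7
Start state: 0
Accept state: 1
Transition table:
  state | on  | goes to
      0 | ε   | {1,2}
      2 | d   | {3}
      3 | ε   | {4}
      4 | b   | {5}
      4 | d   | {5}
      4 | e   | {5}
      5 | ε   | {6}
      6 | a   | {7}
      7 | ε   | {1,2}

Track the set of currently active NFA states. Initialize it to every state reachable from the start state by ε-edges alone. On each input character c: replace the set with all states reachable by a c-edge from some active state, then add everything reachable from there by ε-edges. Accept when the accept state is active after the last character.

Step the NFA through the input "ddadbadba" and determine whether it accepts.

Answer: ACCEPT

Steps:
start: ε-closure({0}) = {0,1,2}
'd' @ 1: {3,4}
'd' @ 2: {5,6}
'a' @ 3: {1,2,7}  (accept∈set)
'd' @ 4: {3,4}
'b' @ 5: {5,6}
'a' @ 6: {1,2,7}  (accept∈set)
'd' @ 7: {3,4}
'b' @ 8: {5,6}
'a' @ 9: {1,2,7}  (accept∈set)
final: {1,2,7}; accept 1 in set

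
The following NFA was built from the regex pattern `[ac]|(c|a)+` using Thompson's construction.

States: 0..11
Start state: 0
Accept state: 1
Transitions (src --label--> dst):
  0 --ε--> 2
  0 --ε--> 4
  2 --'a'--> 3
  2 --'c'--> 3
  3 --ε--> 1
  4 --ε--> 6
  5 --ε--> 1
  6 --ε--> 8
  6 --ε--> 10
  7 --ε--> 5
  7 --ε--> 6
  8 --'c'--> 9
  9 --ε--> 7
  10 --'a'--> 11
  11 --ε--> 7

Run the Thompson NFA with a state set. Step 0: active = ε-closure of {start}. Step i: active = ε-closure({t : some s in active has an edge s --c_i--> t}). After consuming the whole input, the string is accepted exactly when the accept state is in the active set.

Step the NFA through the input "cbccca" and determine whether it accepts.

Answer: REJECT

Derivation:
initial (ε-close {0}): {0,2,4,6,8,10}
'c' @ 1: {1,3,5,6,7,8,9,10}  [accepting]
'b' @ 2: {}  — dead — no transitions
rest 'ccca' ignored (set empty)
end set {} — state 1 not in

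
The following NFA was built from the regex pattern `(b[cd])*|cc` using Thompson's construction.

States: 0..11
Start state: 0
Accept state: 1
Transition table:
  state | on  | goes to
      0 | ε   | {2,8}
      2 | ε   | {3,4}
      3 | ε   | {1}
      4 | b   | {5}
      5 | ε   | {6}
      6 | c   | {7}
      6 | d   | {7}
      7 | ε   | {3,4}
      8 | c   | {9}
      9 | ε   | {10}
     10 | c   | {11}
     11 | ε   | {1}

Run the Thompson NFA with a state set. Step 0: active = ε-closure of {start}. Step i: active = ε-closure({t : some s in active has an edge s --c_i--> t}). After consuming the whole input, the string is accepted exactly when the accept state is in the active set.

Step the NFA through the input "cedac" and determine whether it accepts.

initial (ε-close {0}): {0,1,2,3,4,8}
'c' @ 1: {9,10}
'e' @ 2: {}  — no active states
rest 'dac' ignored (set empty)
after full input: {}  (accept=1 not in)

Answer: REJECT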